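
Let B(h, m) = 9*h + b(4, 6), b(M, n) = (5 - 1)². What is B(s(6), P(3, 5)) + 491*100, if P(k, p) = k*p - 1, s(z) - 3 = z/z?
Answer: 49152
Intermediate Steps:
b(M, n) = 16 (b(M, n) = 4² = 16)
s(z) = 4 (s(z) = 3 + z/z = 3 + 1 = 4)
P(k, p) = -1 + k*p
B(h, m) = 16 + 9*h (B(h, m) = 9*h + 16 = 16 + 9*h)
B(s(6), P(3, 5)) + 491*100 = (16 + 9*4) + 491*100 = (16 + 36) + 49100 = 52 + 49100 = 49152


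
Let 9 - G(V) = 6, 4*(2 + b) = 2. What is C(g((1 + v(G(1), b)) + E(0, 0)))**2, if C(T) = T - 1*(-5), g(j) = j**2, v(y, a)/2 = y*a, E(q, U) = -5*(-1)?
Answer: 196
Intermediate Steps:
b = -3/2 (b = -2 + (1/4)*2 = -2 + 1/2 = -3/2 ≈ -1.5000)
G(V) = 3 (G(V) = 9 - 1*6 = 9 - 6 = 3)
E(q, U) = 5
v(y, a) = 2*a*y (v(y, a) = 2*(y*a) = 2*(a*y) = 2*a*y)
C(T) = 5 + T (C(T) = T + 5 = 5 + T)
C(g((1 + v(G(1), b)) + E(0, 0)))**2 = (5 + ((1 + 2*(-3/2)*3) + 5)**2)**2 = (5 + ((1 - 9) + 5)**2)**2 = (5 + (-8 + 5)**2)**2 = (5 + (-3)**2)**2 = (5 + 9)**2 = 14**2 = 196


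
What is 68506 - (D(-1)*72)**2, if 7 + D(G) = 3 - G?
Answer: 21850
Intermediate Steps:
D(G) = -4 - G (D(G) = -7 + (3 - G) = -4 - G)
68506 - (D(-1)*72)**2 = 68506 - ((-4 - 1*(-1))*72)**2 = 68506 - ((-4 + 1)*72)**2 = 68506 - (-3*72)**2 = 68506 - 1*(-216)**2 = 68506 - 1*46656 = 68506 - 46656 = 21850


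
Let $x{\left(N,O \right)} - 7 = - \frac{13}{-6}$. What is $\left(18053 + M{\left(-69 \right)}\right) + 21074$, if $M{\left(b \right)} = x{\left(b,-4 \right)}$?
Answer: $\frac{234817}{6} \approx 39136.0$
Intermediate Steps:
$x{\left(N,O \right)} = \frac{55}{6}$ ($x{\left(N,O \right)} = 7 - \frac{13}{-6} = 7 - - \frac{13}{6} = 7 + \frac{13}{6} = \frac{55}{6}$)
$M{\left(b \right)} = \frac{55}{6}$
$\left(18053 + M{\left(-69 \right)}\right) + 21074 = \left(18053 + \frac{55}{6}\right) + 21074 = \frac{108373}{6} + 21074 = \frac{234817}{6}$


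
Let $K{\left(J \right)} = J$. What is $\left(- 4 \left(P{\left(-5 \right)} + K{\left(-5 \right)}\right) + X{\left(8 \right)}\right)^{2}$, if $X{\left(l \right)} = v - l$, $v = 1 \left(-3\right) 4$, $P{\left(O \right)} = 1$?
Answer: $16$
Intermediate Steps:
$v = -12$ ($v = \left(-3\right) 4 = -12$)
$X{\left(l \right)} = -12 - l$
$\left(- 4 \left(P{\left(-5 \right)} + K{\left(-5 \right)}\right) + X{\left(8 \right)}\right)^{2} = \left(- 4 \left(1 - 5\right) - 20\right)^{2} = \left(\left(-4\right) \left(-4\right) - 20\right)^{2} = \left(16 - 20\right)^{2} = \left(-4\right)^{2} = 16$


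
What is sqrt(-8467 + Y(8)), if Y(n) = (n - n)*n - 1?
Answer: 2*I*sqrt(2117) ≈ 92.022*I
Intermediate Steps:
Y(n) = -1 (Y(n) = 0*n - 1 = 0 - 1 = -1)
sqrt(-8467 + Y(8)) = sqrt(-8467 - 1) = sqrt(-8468) = 2*I*sqrt(2117)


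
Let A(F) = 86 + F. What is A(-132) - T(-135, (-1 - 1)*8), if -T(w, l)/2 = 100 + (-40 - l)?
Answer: 106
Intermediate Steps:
T(w, l) = -120 + 2*l (T(w, l) = -2*(100 + (-40 - l)) = -2*(60 - l) = -120 + 2*l)
A(-132) - T(-135, (-1 - 1)*8) = (86 - 132) - (-120 + 2*((-1 - 1)*8)) = -46 - (-120 + 2*(-2*8)) = -46 - (-120 + 2*(-16)) = -46 - (-120 - 32) = -46 - 1*(-152) = -46 + 152 = 106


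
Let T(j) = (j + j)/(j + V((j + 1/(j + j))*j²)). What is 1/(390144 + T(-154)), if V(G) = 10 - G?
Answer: 3652197/1424882746060 ≈ 2.5632e-6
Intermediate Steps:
T(j) = 2*j/(10 + j - j²*(j + 1/(2*j))) (T(j) = (j + j)/(j + (10 - (j + 1/(j + j))*j²)) = (2*j)/(j + (10 - (j + 1/(2*j))*j²)) = (2*j)/(j + (10 - j²*(j + 1/(2*j)))) = (2*j)/(10 + j - j²*(j + 1/(2*j))) = 2*j/(10 + j - j²*(j + 1/(2*j))))
1/(390144 + T(-154)) = 1/(390144 + 4*(-154)/(20 - 154 - 2*(-154)³)) = 1/(390144 + 4*(-154)/(20 - 154 - 2*(-3652264))) = 1/(390144 + 4*(-154)/(20 - 154 + 7304528)) = 1/(390144 + 4*(-154)/7304394) = 1/(390144 + 4*(-154)*(1/7304394)) = 1/(390144 - 308/3652197) = 1/(1424882746060/3652197) = 3652197/1424882746060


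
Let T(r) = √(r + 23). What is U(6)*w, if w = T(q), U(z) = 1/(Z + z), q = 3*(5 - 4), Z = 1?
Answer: √26/7 ≈ 0.72843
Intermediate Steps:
q = 3 (q = 3*1 = 3)
U(z) = 1/(1 + z)
T(r) = √(23 + r)
w = √26 (w = √(23 + 3) = √26 ≈ 5.0990)
U(6)*w = √26/(1 + 6) = √26/7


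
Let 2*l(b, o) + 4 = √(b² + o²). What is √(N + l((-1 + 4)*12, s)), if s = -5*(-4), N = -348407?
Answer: √(-348409 + 2*√106) ≈ 590.24*I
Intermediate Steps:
s = 20
l(b, o) = -2 + √(b² + o²)/2
√(N + l((-1 + 4)*12, s)) = √(-348407 + (-2 + √(((-1 + 4)*12)² + 20²)/2)) = √(-348407 + (-2 + √((3*12)² + 400)/2)) = √(-348407 + (-2 + √(36² + 400)/2)) = √(-348407 + (-2 + √(1296 + 400)/2)) = √(-348407 + (-2 + √1696/2)) = √(-348407 + (-2 + (4*√106)/2)) = √(-348407 + (-2 + 2*√106)) = √(-348409 + 2*√106)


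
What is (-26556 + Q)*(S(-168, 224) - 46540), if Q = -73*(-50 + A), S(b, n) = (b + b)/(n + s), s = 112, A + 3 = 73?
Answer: 1303892656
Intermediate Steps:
A = 70 (A = -3 + 73 = 70)
S(b, n) = 2*b/(112 + n) (S(b, n) = (b + b)/(n + 112) = (2*b)/(112 + n) = 2*b/(112 + n))
Q = -1460 (Q = -73*(-50 + 70) = -73*20 = -1460)
(-26556 + Q)*(S(-168, 224) - 46540) = (-26556 - 1460)*(2*(-168)/(112 + 224) - 46540) = -28016*(2*(-168)/336 - 46540) = -28016*(2*(-168)*(1/336) - 46540) = -28016*(-1 - 46540) = -28016*(-46541) = 1303892656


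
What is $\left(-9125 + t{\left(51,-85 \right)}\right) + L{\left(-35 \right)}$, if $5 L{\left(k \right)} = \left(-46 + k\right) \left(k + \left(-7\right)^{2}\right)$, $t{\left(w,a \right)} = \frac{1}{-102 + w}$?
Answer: $- \frac{2384714}{255} \approx -9351.8$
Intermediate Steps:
$L{\left(k \right)} = \frac{\left(-46 + k\right) \left(49 + k\right)}{5}$ ($L{\left(k \right)} = \frac{\left(-46 + k\right) \left(k + \left(-7\right)^{2}\right)}{5} = \frac{\left(-46 + k\right) \left(k + 49\right)}{5} = \frac{\left(-46 + k\right) \left(49 + k\right)}{5}$)
$\left(-9125 + t{\left(51,-85 \right)}\right) + L{\left(-35 \right)} = \left(-9125 + \frac{1}{-102 + 51}\right) + \left(- \frac{2254}{5} + \frac{\left(-35\right)^{2}}{5} + \frac{3}{5} \left(-35\right)\right) = \left(-9125 + \frac{1}{-51}\right) - \frac{1134}{5} = \left(-9125 - \frac{1}{51}\right) - \frac{1134}{5} = - \frac{465376}{51} - \frac{1134}{5} = - \frac{2384714}{255}$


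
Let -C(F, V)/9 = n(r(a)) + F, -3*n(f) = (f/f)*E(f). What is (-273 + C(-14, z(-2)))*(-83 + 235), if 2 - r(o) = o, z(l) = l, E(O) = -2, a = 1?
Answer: -23256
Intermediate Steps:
r(o) = 2 - o
n(f) = ⅔ (n(f) = -f/f*(-2)/3 = -(-2)/3 = -⅓*(-2) = ⅔)
C(F, V) = -6 - 9*F (C(F, V) = -9*(⅔ + F) = -6 - 9*F)
(-273 + C(-14, z(-2)))*(-83 + 235) = (-273 + (-6 - 9*(-14)))*(-83 + 235) = (-273 + (-6 + 126))*152 = (-273 + 120)*152 = -153*152 = -23256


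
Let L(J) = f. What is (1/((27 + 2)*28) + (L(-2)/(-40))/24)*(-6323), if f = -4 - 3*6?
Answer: -14878019/97440 ≈ -152.69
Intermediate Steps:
f = -22 (f = -4 - 18 = -22)
L(J) = -22
(1/((27 + 2)*28) + (L(-2)/(-40))/24)*(-6323) = (1/((27 + 2)*28) - 22/(-40)/24)*(-6323) = ((1/28)/29 - 22*(-1/40)*(1/24))*(-6323) = ((1/29)*(1/28) + (11/20)*(1/24))*(-6323) = (1/812 + 11/480)*(-6323) = (2353/97440)*(-6323) = -14878019/97440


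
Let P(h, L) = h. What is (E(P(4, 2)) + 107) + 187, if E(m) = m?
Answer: 298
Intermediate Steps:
(E(P(4, 2)) + 107) + 187 = (4 + 107) + 187 = 111 + 187 = 298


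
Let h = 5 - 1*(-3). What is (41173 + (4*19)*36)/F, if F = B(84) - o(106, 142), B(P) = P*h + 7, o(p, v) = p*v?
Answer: -43909/14373 ≈ -3.0550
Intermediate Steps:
h = 8 (h = 5 + 3 = 8)
B(P) = 7 + 8*P (B(P) = P*8 + 7 = 8*P + 7 = 7 + 8*P)
F = -14373 (F = (7 + 8*84) - 106*142 = (7 + 672) - 1*15052 = 679 - 15052 = -14373)
(41173 + (4*19)*36)/F = (41173 + (4*19)*36)/(-14373) = (41173 + 76*36)*(-1/14373) = (41173 + 2736)*(-1/14373) = 43909*(-1/14373) = -43909/14373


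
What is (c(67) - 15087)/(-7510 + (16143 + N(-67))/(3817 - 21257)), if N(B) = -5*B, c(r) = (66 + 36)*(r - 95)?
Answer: 52154320/21831813 ≈ 2.3889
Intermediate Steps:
c(r) = -9690 + 102*r (c(r) = 102*(-95 + r) = -9690 + 102*r)
(c(67) - 15087)/(-7510 + (16143 + N(-67))/(3817 - 21257)) = ((-9690 + 102*67) - 15087)/(-7510 + (16143 - 5*(-67))/(3817 - 21257)) = ((-9690 + 6834) - 15087)/(-7510 + (16143 + 335)/(-17440)) = (-2856 - 15087)/(-7510 + 16478*(-1/17440)) = -17943/(-7510 - 8239/8720) = -17943/(-65495439/8720) = -17943*(-8720/65495439) = 52154320/21831813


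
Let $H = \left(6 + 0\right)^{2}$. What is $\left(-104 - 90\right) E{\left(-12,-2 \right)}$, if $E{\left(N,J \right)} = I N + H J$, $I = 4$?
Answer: $23280$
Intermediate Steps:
$H = 36$ ($H = 6^{2} = 36$)
$E{\left(N,J \right)} = 4 N + 36 J$
$\left(-104 - 90\right) E{\left(-12,-2 \right)} = \left(-104 - 90\right) \left(4 \left(-12\right) + 36 \left(-2\right)\right) = - 194 \left(-48 - 72\right) = \left(-194\right) \left(-120\right) = 23280$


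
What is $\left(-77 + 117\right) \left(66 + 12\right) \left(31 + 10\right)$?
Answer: $127920$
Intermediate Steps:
$\left(-77 + 117\right) \left(66 + 12\right) \left(31 + 10\right) = 40 \cdot 78 \cdot 41 = 40 \cdot 3198 = 127920$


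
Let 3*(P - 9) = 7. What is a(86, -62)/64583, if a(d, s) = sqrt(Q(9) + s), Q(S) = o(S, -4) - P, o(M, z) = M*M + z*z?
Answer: sqrt(213)/193749 ≈ 7.5327e-5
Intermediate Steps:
P = 34/3 (P = 9 + (1/3)*7 = 9 + 7/3 = 34/3 ≈ 11.333)
o(M, z) = M**2 + z**2
Q(S) = 14/3 + S**2 (Q(S) = (S**2 + (-4)**2) - 1*34/3 = (S**2 + 16) - 34/3 = (16 + S**2) - 34/3 = 14/3 + S**2)
a(d, s) = sqrt(257/3 + s) (a(d, s) = sqrt((14/3 + 9**2) + s) = sqrt((14/3 + 81) + s) = sqrt(257/3 + s))
a(86, -62)/64583 = (sqrt(771 + 9*(-62))/3)/64583 = (sqrt(771 - 558)/3)*(1/64583) = (sqrt(213)/3)*(1/64583) = sqrt(213)/193749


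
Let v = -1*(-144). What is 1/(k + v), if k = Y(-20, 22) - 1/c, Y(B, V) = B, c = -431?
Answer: 431/53445 ≈ 0.0080644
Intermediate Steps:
v = 144
k = -8619/431 (k = -20 - 1/(-431) = -20 - 1*(-1/431) = -20 + 1/431 = -8619/431 ≈ -19.998)
1/(k + v) = 1/(-8619/431 + 144) = 1/(53445/431) = 431/53445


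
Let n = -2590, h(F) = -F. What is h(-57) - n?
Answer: 2647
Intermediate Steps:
h(-57) - n = -1*(-57) - 1*(-2590) = 57 + 2590 = 2647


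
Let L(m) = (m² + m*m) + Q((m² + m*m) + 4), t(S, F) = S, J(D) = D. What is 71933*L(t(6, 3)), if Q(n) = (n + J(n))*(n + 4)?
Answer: 879884456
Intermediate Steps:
Q(n) = 2*n*(4 + n) (Q(n) = (n + n)*(n + 4) = (2*n)*(4 + n) = 2*n*(4 + n))
L(m) = 2*m² + 2*(4 + 2*m²)*(8 + 2*m²) (L(m) = (m² + m*m) + 2*((m² + m*m) + 4)*(4 + ((m² + m*m) + 4)) = (m² + m²) + 2*((m² + m²) + 4)*(4 + ((m² + m²) + 4)) = 2*m² + 2*(2*m² + 4)*(4 + (2*m² + 4)) = 2*m² + 2*(4 + 2*m²)*(4 + (4 + 2*m²)) = 2*m² + 2*(4 + 2*m²)*(8 + 2*m²))
71933*L(t(6, 3)) = 71933*(64 + 8*6⁴ + 50*6²) = 71933*(64 + 8*1296 + 50*36) = 71933*(64 + 10368 + 1800) = 71933*12232 = 879884456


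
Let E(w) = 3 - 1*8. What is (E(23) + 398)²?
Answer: 154449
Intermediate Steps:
E(w) = -5 (E(w) = 3 - 8 = -5)
(E(23) + 398)² = (-5 + 398)² = 393² = 154449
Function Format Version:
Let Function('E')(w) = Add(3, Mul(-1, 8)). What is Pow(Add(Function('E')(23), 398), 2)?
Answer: 154449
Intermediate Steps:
Function('E')(w) = -5 (Function('E')(w) = Add(3, -8) = -5)
Pow(Add(Function('E')(23), 398), 2) = Pow(Add(-5, 398), 2) = Pow(393, 2) = 154449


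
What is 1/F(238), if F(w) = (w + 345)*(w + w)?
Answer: 1/277508 ≈ 3.6035e-6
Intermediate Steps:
F(w) = 2*w*(345 + w) (F(w) = (345 + w)*(2*w) = 2*w*(345 + w))
1/F(238) = 1/(2*238*(345 + 238)) = 1/(2*238*583) = 1/277508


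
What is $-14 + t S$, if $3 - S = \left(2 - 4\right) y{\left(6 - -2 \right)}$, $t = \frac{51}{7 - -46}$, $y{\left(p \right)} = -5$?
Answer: $- \frac{1099}{53} \approx -20.736$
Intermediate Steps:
$t = \frac{51}{53}$ ($t = \frac{51}{7 + 46} = \frac{51}{53} \approx 0.96226$)
$S = -7$ ($S = 3 - \left(2 - 4\right) \left(-5\right) = 3 - \left(-2\right) \left(-5\right) = 3 - 10 = -7$)
$-14 + t S = -14 + \frac{51}{53} \left(-7\right) = -14 - \frac{357}{53} = - \frac{1099}{53}$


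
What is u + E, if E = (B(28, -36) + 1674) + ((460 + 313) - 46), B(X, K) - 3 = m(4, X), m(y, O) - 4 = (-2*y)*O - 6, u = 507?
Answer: 2685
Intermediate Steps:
m(y, O) = -2 - 2*O*y (m(y, O) = 4 + ((-2*y)*O - 6) = 4 + (-2*O*y - 6) = 4 + (-6 - 2*O*y) = -2 - 2*O*y)
B(X, K) = 1 - 8*X (B(X, K) = 3 + (-2 - 2*X*4) = 3 + (-2 - 8*X) = 1 - 8*X)
E = 2178 (E = ((1 - 8*28) + 1674) + ((460 + 313) - 46) = ((1 - 224) + 1674) + (773 - 46) = (-223 + 1674) + 727 = 1451 + 727 = 2178)
u + E = 507 + 2178 = 2685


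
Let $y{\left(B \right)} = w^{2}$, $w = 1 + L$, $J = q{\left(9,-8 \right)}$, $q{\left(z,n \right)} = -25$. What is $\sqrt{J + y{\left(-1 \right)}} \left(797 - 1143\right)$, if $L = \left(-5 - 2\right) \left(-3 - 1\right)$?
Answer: $- 1384 \sqrt{51} \approx -9883.7$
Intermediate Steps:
$L = 28$ ($L = \left(-7\right) \left(-4\right) = 28$)
$J = -25$
$w = 29$ ($w = 1 + 28 = 29$)
$y{\left(B \right)} = 841$ ($y{\left(B \right)} = 29^{2} = 841$)
$\sqrt{J + y{\left(-1 \right)}} \left(797 - 1143\right) = \sqrt{-25 + 841} \left(797 - 1143\right) = \sqrt{816} \left(-346\right) = 4 \sqrt{51} \left(-346\right) = - 1384 \sqrt{51}$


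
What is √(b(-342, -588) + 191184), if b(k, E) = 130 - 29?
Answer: √191285 ≈ 437.36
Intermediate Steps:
b(k, E) = 101
√(b(-342, -588) + 191184) = √(101 + 191184) = √191285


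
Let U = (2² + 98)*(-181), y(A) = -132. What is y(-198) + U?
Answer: -18594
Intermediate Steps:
U = -18462 (U = (4 + 98)*(-181) = 102*(-181) = -18462)
y(-198) + U = -132 - 18462 = -18594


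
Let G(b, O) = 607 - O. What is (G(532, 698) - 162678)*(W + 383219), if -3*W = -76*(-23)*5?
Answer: -185705919173/3 ≈ -6.1902e+10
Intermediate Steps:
W = -8740/3 (W = -(-76*(-23))*5/3 = -1748*5/3 = -⅓*8740 = -8740/3 ≈ -2913.3)
(G(532, 698) - 162678)*(W + 383219) = ((607 - 1*698) - 162678)*(-8740/3 + 383219) = ((607 - 698) - 162678)*(1140917/3) = (-91 - 162678)*(1140917/3) = -162769*1140917/3 = -185705919173/3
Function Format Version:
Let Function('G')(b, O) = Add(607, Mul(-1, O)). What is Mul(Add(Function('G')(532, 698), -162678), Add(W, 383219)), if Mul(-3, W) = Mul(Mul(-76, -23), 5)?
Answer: Rational(-185705919173, 3) ≈ -6.1902e+10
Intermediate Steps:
W = Rational(-8740, 3) (W = Mul(Rational(-1, 3), Mul(Mul(-76, -23), 5)) = Mul(Rational(-1, 3), Mul(1748, 5)) = Mul(Rational(-1, 3), 8740) = Rational(-8740, 3) ≈ -2913.3)
Mul(Add(Function('G')(532, 698), -162678), Add(W, 383219)) = Mul(Add(Add(607, Mul(-1, 698)), -162678), Add(Rational(-8740, 3), 383219)) = Mul(Add(Add(607, -698), -162678), Rational(1140917, 3)) = Mul(Add(-91, -162678), Rational(1140917, 3)) = Mul(-162769, Rational(1140917, 3)) = Rational(-185705919173, 3)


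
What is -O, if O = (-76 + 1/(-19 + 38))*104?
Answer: 150072/19 ≈ 7898.5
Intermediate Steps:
O = -150072/19 (O = (-76 + 1/19)*104 = -1443/19*104 = -150072/19 ≈ -7898.5)
-O = -1*(-150072/19) = 150072/19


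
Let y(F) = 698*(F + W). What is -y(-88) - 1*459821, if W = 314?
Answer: -617569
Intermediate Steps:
y(F) = 219172 + 698*F (y(F) = 698*(F + 314) = 698*(314 + F) = 219172 + 698*F)
-y(-88) - 1*459821 = -(219172 + 698*(-88)) - 1*459821 = -(219172 - 61424) - 459821 = -1*157748 - 459821 = -157748 - 459821 = -617569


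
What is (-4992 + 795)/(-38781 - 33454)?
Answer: 4197/72235 ≈ 0.058102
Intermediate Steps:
(-4992 + 795)/(-38781 - 33454) = -4197/(-72235) = -4197*(-1/72235) = 4197/72235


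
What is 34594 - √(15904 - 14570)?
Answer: 34594 - √1334 ≈ 34558.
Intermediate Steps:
34594 - √(15904 - 14570) = 34594 - √1334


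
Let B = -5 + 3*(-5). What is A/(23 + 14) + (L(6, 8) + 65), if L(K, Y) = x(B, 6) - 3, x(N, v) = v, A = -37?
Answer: 67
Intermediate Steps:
B = -20 (B = -5 - 15 = -20)
L(K, Y) = 3 (L(K, Y) = 6 - 3 = 3)
A/(23 + 14) + (L(6, 8) + 65) = -37/(23 + 14) + (3 + 65) = -37/37 + 68 = -37*1/37 + 68 = -1 + 68 = 67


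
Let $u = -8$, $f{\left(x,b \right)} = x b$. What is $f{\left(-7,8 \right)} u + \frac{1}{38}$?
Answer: $\frac{17025}{38} \approx 448.03$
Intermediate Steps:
$f{\left(x,b \right)} = b x$
$f{\left(-7,8 \right)} u + \frac{1}{38} = 8 \left(-7\right) \left(-8\right) + \frac{1}{38} = \left(-56\right) \left(-8\right) + \frac{1}{38} = 448 + \frac{1}{38} = \frac{17025}{38}$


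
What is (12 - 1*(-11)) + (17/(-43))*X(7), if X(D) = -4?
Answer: 1057/43 ≈ 24.581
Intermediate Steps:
(12 - 1*(-11)) + (17/(-43))*X(7) = (12 - 1*(-11)) + (17/(-43))*(-4) = (12 + 11) + (17*(-1/43))*(-4) = 23 - 17/43*(-4) = 23 + 68/43 = 1057/43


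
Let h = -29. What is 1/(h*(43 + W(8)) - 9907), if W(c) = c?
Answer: -1/11386 ≈ -8.7827e-5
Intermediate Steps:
1/(h*(43 + W(8)) - 9907) = 1/(-29*(43 + 8) - 9907) = 1/(-29*51 - 9907) = 1/(-1479 - 9907) = 1/(-11386) = -1/11386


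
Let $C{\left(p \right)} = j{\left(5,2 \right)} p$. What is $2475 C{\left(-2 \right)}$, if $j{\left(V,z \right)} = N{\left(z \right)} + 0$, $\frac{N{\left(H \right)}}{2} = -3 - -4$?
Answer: $-9900$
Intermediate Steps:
$N{\left(H \right)} = 2$ ($N{\left(H \right)} = 2 \left(-3 - -4\right) = 2 \left(-3 + 4\right) = 2 \cdot 1 = 2$)
$j{\left(V,z \right)} = 2$ ($j{\left(V,z \right)} = 2 + 0 = 2$)
$C{\left(p \right)} = 2 p$
$2475 C{\left(-2 \right)} = 2475 \cdot 2 \left(-2\right) = 2475 \left(-4\right) = -9900$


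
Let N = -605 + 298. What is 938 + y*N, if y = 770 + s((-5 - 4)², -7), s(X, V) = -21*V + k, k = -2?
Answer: -279967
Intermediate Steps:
s(X, V) = -2 - 21*V (s(X, V) = -21*V - 2 = -2 - 21*V)
N = -307
y = 915 (y = 770 + (-2 - 21*(-7)) = 770 + (-2 + 147) = 770 + 145 = 915)
938 + y*N = 938 + 915*(-307) = 938 - 280905 = -279967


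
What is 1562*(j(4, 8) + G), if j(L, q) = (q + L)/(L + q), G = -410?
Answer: -638858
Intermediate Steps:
j(L, q) = 1 (j(L, q) = (L + q)/(L + q) = 1)
1562*(j(4, 8) + G) = 1562*(1 - 410) = 1562*(-409) = -638858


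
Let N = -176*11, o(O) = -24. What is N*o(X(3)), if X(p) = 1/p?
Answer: 46464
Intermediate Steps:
X(p) = 1/p
N = -1936
N*o(X(3)) = -1936*(-24) = 46464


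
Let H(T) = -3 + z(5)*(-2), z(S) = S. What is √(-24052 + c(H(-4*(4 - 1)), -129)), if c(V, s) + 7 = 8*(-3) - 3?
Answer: I*√24086 ≈ 155.2*I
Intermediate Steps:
H(T) = -13 (H(T) = -3 + 5*(-2) = -3 - 10 = -13)
c(V, s) = -34 (c(V, s) = -7 + (8*(-3) - 3) = -7 + (-24 - 3) = -7 - 27 = -34)
√(-24052 + c(H(-4*(4 - 1)), -129)) = √(-24052 - 34) = √(-24086) = I*√24086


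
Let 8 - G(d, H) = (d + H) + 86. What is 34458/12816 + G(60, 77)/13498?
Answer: 38529887/14415864 ≈ 2.6727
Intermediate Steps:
G(d, H) = -78 - H - d (G(d, H) = 8 - ((d + H) + 86) = 8 - ((H + d) + 86) = 8 - (86 + H + d) = 8 + (-86 - H - d) = -78 - H - d)
34458/12816 + G(60, 77)/13498 = 34458/12816 + (-78 - 1*77 - 1*60)/13498 = 34458*(1/12816) + (-78 - 77 - 60)*(1/13498) = 5743/2136 - 215*1/13498 = 5743/2136 - 215/13498 = 38529887/14415864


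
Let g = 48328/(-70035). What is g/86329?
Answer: -6904/863721645 ≈ -7.9933e-6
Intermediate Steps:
g = -6904/10005 (g = 48328*(-1/70035) = -6904/10005 ≈ -0.69005)
g/86329 = -6904/10005/86329 = -6904/10005*1/86329 = -6904/863721645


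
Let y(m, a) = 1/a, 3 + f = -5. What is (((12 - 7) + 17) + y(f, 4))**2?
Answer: 7921/16 ≈ 495.06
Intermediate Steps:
f = -8 (f = -3 - 5 = -8)
y(m, a) = 1/a
(((12 - 7) + 17) + y(f, 4))**2 = (((12 - 7) + 17) + 1/4)**2 = ((5 + 17) + 1/4)**2 = (22 + 1/4)**2 = (89/4)**2 = 7921/16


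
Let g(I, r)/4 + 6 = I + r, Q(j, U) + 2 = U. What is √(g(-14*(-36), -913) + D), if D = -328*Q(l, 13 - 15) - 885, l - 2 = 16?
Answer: 3*I*√137 ≈ 35.114*I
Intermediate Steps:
l = 18 (l = 2 + 16 = 18)
Q(j, U) = -2 + U
D = 427 (D = -328*(-2 + (13 - 15)) - 885 = -328*(-2 - 2) - 885 = -328*(-4) - 885 = 1312 - 885 = 427)
g(I, r) = -24 + 4*I + 4*r (g(I, r) = -24 + 4*(I + r) = -24 + (4*I + 4*r) = -24 + 4*I + 4*r)
√(g(-14*(-36), -913) + D) = √((-24 + 4*(-14*(-36)) + 4*(-913)) + 427) = √((-24 + 4*504 - 3652) + 427) = √((-24 + 2016 - 3652) + 427) = √(-1660 + 427) = √(-1233) = 3*I*√137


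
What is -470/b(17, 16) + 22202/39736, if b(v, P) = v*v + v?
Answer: -2970527/3039804 ≈ -0.97721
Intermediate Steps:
b(v, P) = v + v**2 (b(v, P) = v**2 + v = v + v**2)
-470/b(17, 16) + 22202/39736 = -470*1/(17*(1 + 17)) + 22202/39736 = -470/(17*18) + 22202*(1/39736) = -470/306 + 11101/19868 = -470*1/306 + 11101/19868 = -235/153 + 11101/19868 = -2970527/3039804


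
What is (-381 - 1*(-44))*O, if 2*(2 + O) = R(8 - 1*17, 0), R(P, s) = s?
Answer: 674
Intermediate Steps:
O = -2 (O = -2 + (½)*0 = -2 + 0 = -2)
(-381 - 1*(-44))*O = (-381 - 1*(-44))*(-2) = (-381 + 44)*(-2) = -337*(-2) = 674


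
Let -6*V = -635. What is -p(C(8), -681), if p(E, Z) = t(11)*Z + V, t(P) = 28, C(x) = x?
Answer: 113773/6 ≈ 18962.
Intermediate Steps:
V = 635/6 (V = -1/6*(-635) = 635/6 ≈ 105.83)
p(E, Z) = 635/6 + 28*Z (p(E, Z) = 28*Z + 635/6 = 635/6 + 28*Z)
-p(C(8), -681) = -(635/6 + 28*(-681)) = -(635/6 - 19068) = -1*(-113773/6) = 113773/6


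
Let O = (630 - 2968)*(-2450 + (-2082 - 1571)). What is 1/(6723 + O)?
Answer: 1/14275537 ≈ 7.0050e-8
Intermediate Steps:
O = 14268814 (O = -2338*(-2450 - 3653) = -2338*(-6103) = 14268814)
1/(6723 + O) = 1/(6723 + 14268814) = 1/14275537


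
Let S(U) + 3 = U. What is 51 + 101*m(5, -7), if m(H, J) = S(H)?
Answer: 253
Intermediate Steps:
S(U) = -3 + U
m(H, J) = -3 + H
51 + 101*m(5, -7) = 51 + 101*(-3 + 5) = 51 + 101*2 = 51 + 202 = 253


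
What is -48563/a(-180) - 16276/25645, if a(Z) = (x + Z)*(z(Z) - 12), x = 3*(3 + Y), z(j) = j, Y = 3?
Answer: -1751646839/797662080 ≈ -2.1960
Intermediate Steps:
x = 18 (x = 3*(3 + 3) = 3*6 = 18)
a(Z) = (-12 + Z)*(18 + Z) (a(Z) = (18 + Z)*(Z - 12) = (18 + Z)*(-12 + Z) = (-12 + Z)*(18 + Z))
-48563/a(-180) - 16276/25645 = -48563/(-216 + (-180)² + 6*(-180)) - 16276/25645 = -48563/(-216 + 32400 - 1080) - 16276*1/25645 = -48563/31104 - 16276/25645 = -1751646839/797662080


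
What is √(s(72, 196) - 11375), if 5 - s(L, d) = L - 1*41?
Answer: I*√11401 ≈ 106.78*I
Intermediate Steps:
s(L, d) = 46 - L (s(L, d) = 5 - (L - 1*41) = 5 - (L - 41) = 5 - (-41 + L) = 5 + (41 - L) = 46 - L)
√(s(72, 196) - 11375) = √((46 - 1*72) - 11375) = √((46 - 72) - 11375) = √(-26 - 11375) = √(-11401) = I*√11401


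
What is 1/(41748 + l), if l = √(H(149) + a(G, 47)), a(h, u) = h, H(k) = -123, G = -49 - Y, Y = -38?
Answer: 20874/871447819 - I*√134/1742895638 ≈ 2.3953e-5 - 6.6417e-9*I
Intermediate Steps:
G = -11 (G = -49 - 1*(-38) = -49 + 38 = -11)
l = I*√134 (l = √(-123 - 11) = √(-134) = I*√134 ≈ 11.576*I)
1/(41748 + l) = 1/(41748 + I*√134)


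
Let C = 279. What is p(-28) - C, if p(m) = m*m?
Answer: 505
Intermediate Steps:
p(m) = m²
p(-28) - C = (-28)² - 1*279 = 784 - 279 = 505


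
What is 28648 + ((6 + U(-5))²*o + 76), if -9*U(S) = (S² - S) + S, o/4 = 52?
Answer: 2501572/81 ≈ 30884.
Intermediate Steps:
o = 208 (o = 4*52 = 208)
U(S) = -S²/9 (U(S) = -((S² - S) + S)/9 = -S²/9)
28648 + ((6 + U(-5))²*o + 76) = 28648 + ((6 - ⅑*(-5)²)²*208 + 76) = 28648 + ((6 - ⅑*25)²*208 + 76) = 28648 + ((6 - 25/9)²*208 + 76) = 28648 + ((29/9)²*208 + 76) = 28648 + ((841/81)*208 + 76) = 28648 + (174928/81 + 76) = 28648 + 181084/81 = 2501572/81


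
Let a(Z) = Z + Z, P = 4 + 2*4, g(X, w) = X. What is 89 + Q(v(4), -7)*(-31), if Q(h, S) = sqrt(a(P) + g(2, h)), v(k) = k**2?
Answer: 89 - 31*sqrt(26) ≈ -69.070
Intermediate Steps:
P = 12 (P = 4 + 8 = 12)
a(Z) = 2*Z
Q(h, S) = sqrt(26) (Q(h, S) = sqrt(2*12 + 2) = sqrt(24 + 2) = sqrt(26))
89 + Q(v(4), -7)*(-31) = 89 + sqrt(26)*(-31) = 89 - 31*sqrt(26)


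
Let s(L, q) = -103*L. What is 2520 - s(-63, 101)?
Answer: -3969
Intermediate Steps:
2520 - s(-63, 101) = 2520 - (-103)*(-63) = 2520 - 1*6489 = 2520 - 6489 = -3969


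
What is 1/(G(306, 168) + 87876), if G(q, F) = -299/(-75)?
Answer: 75/6590999 ≈ 1.1379e-5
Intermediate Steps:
G(q, F) = 299/75 (G(q, F) = -299*(-1/75) = 299/75)
1/(G(306, 168) + 87876) = 1/(299/75 + 87876) = 1/(6590999/75) = 75/6590999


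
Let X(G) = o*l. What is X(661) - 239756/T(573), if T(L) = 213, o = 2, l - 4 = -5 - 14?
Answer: -246146/213 ≈ -1155.6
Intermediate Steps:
l = -15 (l = 4 + (-5 - 14) = 4 - 19 = -15)
X(G) = -30 (X(G) = 2*(-15) = -30)
X(661) - 239756/T(573) = -30 - 239756/213 = -246146/213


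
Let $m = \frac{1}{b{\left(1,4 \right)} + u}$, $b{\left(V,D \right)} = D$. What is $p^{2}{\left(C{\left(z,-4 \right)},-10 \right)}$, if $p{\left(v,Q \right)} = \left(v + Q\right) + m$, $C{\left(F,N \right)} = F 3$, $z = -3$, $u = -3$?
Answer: $324$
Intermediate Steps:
$m = 1$ ($m = \frac{1}{4 - 3} = 1^{-1} = 1$)
$C{\left(F,N \right)} = 3 F$
$p{\left(v,Q \right)} = 1 + Q + v$ ($p{\left(v,Q \right)} = \left(v + Q\right) + 1 = \left(Q + v\right) + 1 = 1 + Q + v$)
$p^{2}{\left(C{\left(z,-4 \right)},-10 \right)} = \left(1 - 10 + 3 \left(-3\right)\right)^{2} = \left(1 - 10 - 9\right)^{2} = \left(-18\right)^{2} = 324$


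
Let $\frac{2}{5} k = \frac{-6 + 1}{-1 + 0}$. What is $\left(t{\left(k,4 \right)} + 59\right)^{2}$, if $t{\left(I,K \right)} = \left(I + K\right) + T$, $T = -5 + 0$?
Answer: $\frac{19881}{4} \approx 4970.3$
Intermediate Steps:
$T = -5$
$k = \frac{25}{2}$ ($k = \frac{5 \frac{-6 + 1}{-1 + 0}}{2} = \frac{5 \left(- \frac{5}{-1}\right)}{2} = \frac{5 \left(\left(-5\right) \left(-1\right)\right)}{2} = \frac{5}{2} \cdot 5 = \frac{25}{2} \approx 12.5$)
$t{\left(I,K \right)} = -5 + I + K$ ($t{\left(I,K \right)} = \left(I + K\right) - 5 = -5 + I + K$)
$\left(t{\left(k,4 \right)} + 59\right)^{2} = \left(\left(-5 + \frac{25}{2} + 4\right) + 59\right)^{2} = \left(\frac{23}{2} + 59\right)^{2} = \left(\frac{141}{2}\right)^{2} = \frac{19881}{4}$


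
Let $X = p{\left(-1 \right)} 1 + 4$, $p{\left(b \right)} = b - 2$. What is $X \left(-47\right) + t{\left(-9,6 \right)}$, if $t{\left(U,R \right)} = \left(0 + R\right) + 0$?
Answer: $-41$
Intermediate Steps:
$p{\left(b \right)} = -2 + b$
$X = 1$ ($X = \left(-2 - 1\right) 1 + 4 = \left(-3\right) 1 + 4 = -3 + 4 = 1$)
$t{\left(U,R \right)} = R$ ($t{\left(U,R \right)} = R + 0 = R$)
$X \left(-47\right) + t{\left(-9,6 \right)} = 1 \left(-47\right) + 6 = -47 + 6 = -41$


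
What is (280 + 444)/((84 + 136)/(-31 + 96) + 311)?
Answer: 9412/4087 ≈ 2.3029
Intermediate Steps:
(280 + 444)/((84 + 136)/(-31 + 96) + 311) = 724/(220/65 + 311) = 724/(220*(1/65) + 311) = 724/(44/13 + 311) = 724/(4087/13) = 724*(13/4087) = 9412/4087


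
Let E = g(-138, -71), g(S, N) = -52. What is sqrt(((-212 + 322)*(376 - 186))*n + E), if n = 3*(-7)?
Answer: 2*I*sqrt(109738) ≈ 662.53*I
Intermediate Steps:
n = -21
E = -52
sqrt(((-212 + 322)*(376 - 186))*n + E) = sqrt(((-212 + 322)*(376 - 186))*(-21) - 52) = sqrt((110*190)*(-21) - 52) = sqrt(20900*(-21) - 52) = sqrt(-438900 - 52) = sqrt(-438952) = 2*I*sqrt(109738)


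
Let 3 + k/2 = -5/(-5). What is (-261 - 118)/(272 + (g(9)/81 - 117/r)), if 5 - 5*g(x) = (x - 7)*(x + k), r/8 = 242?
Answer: -59433264/42642539 ≈ -1.3938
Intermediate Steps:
r = 1936 (r = 8*242 = 1936)
k = -4 (k = -6 + 2*(-5/(-5)) = -6 + 2*(-5*(-⅕)) = -6 + 2*1 = -6 + 2 = -4)
g(x) = 1 - (-7 + x)*(-4 + x)/5 (g(x) = 1 - (x - 7)*(x - 4)/5 = 1 - (-7 + x)*(-4 + x)/5)
(-261 - 118)/(272 + (g(9)/81 - 117/r)) = (-261 - 118)/(272 + ((-23/5 - ⅕*9² + (11/5)*9)/81 - 117/1936)) = -379/(272 + ((-23/5 - ⅕*81 + 99/5)*(1/81) - 117*1/1936)) = -379/(272 + ((-23/5 - 81/5 + 99/5)*(1/81) - 117/1936)) = -379/(272 + (-1*1/81 - 117/1936)) = -379/(272 + (-1/81 - 117/1936)) = -379/(272 - 11413/156816) = -379/42642539/156816 = -379*156816/42642539 = -59433264/42642539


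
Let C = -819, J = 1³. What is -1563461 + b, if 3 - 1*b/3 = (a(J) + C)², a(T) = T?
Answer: -3570824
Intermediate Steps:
J = 1
b = -2007363 (b = 9 - 3*(1 - 819)² = 9 - 3*(-818)² = 9 - 3*669124 = 9 - 2007372 = -2007363)
-1563461 + b = -1563461 - 2007363 = -3570824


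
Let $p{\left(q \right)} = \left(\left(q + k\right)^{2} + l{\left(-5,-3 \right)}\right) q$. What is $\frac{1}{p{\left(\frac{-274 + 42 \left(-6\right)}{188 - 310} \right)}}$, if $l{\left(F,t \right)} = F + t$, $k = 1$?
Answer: $\frac{226981}{19779704} \approx 0.011475$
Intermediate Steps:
$p{\left(q \right)} = q \left(-8 + \left(1 + q\right)^{2}\right)$ ($p{\left(q \right)} = \left(\left(q + 1\right)^{2} - 8\right) q = \left(\left(1 + q\right)^{2} - 8\right) q = \left(-8 + \left(1 + q\right)^{2}\right) q = q \left(-8 + \left(1 + q\right)^{2}\right)$)
$\frac{1}{p{\left(\frac{-274 + 42 \left(-6\right)}{188 - 310} \right)}} = \frac{1}{\frac{-274 + 42 \left(-6\right)}{188 - 310} \left(-8 + \left(1 + \frac{-274 + 42 \left(-6\right)}{188 - 310}\right)^{2}\right)} = \frac{1}{\frac{-274 - 252}{-122} \left(-8 + \left(1 + \frac{-274 - 252}{-122}\right)^{2}\right)} = \frac{1}{\left(-526\right) \left(- \frac{1}{122}\right) \left(-8 + \left(1 - - \frac{263}{61}\right)^{2}\right)} = \frac{1}{\frac{263}{61} \left(-8 + \left(1 + \frac{263}{61}\right)^{2}\right)} = \frac{1}{\frac{263}{61} \left(-8 + \left(\frac{324}{61}\right)^{2}\right)} = \frac{1}{\frac{263}{61} \left(-8 + \frac{104976}{3721}\right)} = \frac{1}{\frac{263}{61} \cdot \frac{75208}{3721}} = \frac{1}{\frac{19779704}{226981}} = \frac{226981}{19779704}$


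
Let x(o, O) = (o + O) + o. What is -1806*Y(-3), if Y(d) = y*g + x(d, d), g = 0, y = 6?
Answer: 16254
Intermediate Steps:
x(o, O) = O + 2*o (x(o, O) = (O + o) + o = O + 2*o)
Y(d) = 3*d (Y(d) = 6*0 + (d + 2*d) = 0 + 3*d = 3*d)
-1806*Y(-3) = -5418*(-3) = -1806*(-9) = 16254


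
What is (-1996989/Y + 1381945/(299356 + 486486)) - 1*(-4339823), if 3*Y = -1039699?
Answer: 3545811403193988003/817039141558 ≈ 4.3398e+6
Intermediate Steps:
Y = -1039699/3 (Y = (⅓)*(-1039699) = -1039699/3 ≈ -3.4657e+5)
(-1996989/Y + 1381945/(299356 + 486486)) - 1*(-4339823) = (-1996989/(-1039699/3) + 1381945/(299356 + 486486)) - 1*(-4339823) = (-1996989*(-3/1039699) + 1381945/785842) + 4339823 = (5990967/1039699 + 1381945*(1/785842)) + 4339823 = (5990967/1039699 + 1381945/785842) + 4339823 = 6144760323769/817039141558 + 4339823 = 3545811403193988003/817039141558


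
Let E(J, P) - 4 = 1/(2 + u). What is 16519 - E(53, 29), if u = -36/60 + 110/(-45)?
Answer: 776250/47 ≈ 16516.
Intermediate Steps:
u = -137/45 (u = -36*1/60 + 110*(-1/45) = -⅗ - 22/9 = -137/45 ≈ -3.0444)
E(J, P) = 143/47 (E(J, P) = 4 + 1/(2 - 137/45) = 4 + 1/(-47/45) = 4 - 45/47 = 143/47)
16519 - E(53, 29) = 16519 - 1*143/47 = 16519 - 143/47 = 776250/47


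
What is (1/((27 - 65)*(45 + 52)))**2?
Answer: 1/13586596 ≈ 7.3602e-8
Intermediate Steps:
(1/((27 - 65)*(45 + 52)))**2 = (1/(-38*97))**2 = (1/(-3686))**2 = (-1/3686)**2 = 1/13586596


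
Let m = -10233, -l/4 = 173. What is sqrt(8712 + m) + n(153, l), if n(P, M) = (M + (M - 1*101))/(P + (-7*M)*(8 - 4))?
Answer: -1485/19529 + 39*I ≈ -0.076041 + 39.0*I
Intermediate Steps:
l = -692 (l = -4*173 = -692)
n(P, M) = (-101 + 2*M)/(P - 28*M) (n(P, M) = (M + (M - 101))/(P - 7*M*4) = (M + (-101 + M))/(P - 28*M) = (-101 + 2*M)/(P - 28*M))
sqrt(8712 + m) + n(153, l) = sqrt(8712 - 10233) + (101 - 2*(-692))/(-1*153 + 28*(-692)) = sqrt(-1521) + (101 + 1384)/(-153 - 19376) = 39*I + 1485/(-19529) = 39*I - 1/19529*1485 = 39*I - 1485/19529 = -1485/19529 + 39*I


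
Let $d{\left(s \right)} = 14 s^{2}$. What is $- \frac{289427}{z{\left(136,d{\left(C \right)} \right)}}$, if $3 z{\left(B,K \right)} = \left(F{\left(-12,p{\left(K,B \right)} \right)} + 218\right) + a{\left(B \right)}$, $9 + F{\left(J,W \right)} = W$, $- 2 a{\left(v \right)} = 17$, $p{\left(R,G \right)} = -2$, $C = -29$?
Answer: $- \frac{1736562}{397} \approx -4374.2$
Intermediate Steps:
$a{\left(v \right)} = - \frac{17}{2}$ ($a{\left(v \right)} = \left(- \frac{1}{2}\right) 17 = - \frac{17}{2}$)
$F{\left(J,W \right)} = -9 + W$
$z{\left(B,K \right)} = \frac{397}{6}$ ($z{\left(B,K \right)} = \frac{\left(\left(-9 - 2\right) + 218\right) - \frac{17}{2}}{3} = \frac{\left(-11 + 218\right) - \frac{17}{2}}{3} = \frac{207 - \frac{17}{2}}{3} = \frac{1}{3} \cdot \frac{397}{2} = \frac{397}{6}$)
$- \frac{289427}{z{\left(136,d{\left(C \right)} \right)}} = - \frac{289427}{\frac{397}{6}} = \left(-289427\right) \frac{6}{397} = - \frac{1736562}{397}$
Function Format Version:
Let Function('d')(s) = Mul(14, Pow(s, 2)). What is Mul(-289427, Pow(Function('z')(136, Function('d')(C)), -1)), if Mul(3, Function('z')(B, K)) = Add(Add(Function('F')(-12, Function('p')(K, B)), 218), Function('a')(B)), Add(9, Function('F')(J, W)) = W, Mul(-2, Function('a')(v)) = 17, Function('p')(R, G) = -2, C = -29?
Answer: Rational(-1736562, 397) ≈ -4374.2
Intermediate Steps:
Function('a')(v) = Rational(-17, 2) (Function('a')(v) = Mul(Rational(-1, 2), 17) = Rational(-17, 2))
Function('F')(J, W) = Add(-9, W)
Function('z')(B, K) = Rational(397, 6) (Function('z')(B, K) = Mul(Rational(1, 3), Add(Add(Add(-9, -2), 218), Rational(-17, 2))) = Mul(Rational(1, 3), Add(Add(-11, 218), Rational(-17, 2))) = Mul(Rational(1, 3), Add(207, Rational(-17, 2))) = Mul(Rational(1, 3), Rational(397, 2)) = Rational(397, 6))
Mul(-289427, Pow(Function('z')(136, Function('d')(C)), -1)) = Mul(-289427, Pow(Rational(397, 6), -1)) = Mul(-289427, Rational(6, 397)) = Rational(-1736562, 397)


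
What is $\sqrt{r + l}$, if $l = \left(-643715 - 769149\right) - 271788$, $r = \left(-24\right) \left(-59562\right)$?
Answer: $2 i \sqrt{63791} \approx 505.14 i$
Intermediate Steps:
$r = 1429488$
$l = -1684652$ ($l = -1412864 - 271788 = -1684652$)
$\sqrt{r + l} = \sqrt{1429488 - 1684652} = \sqrt{-255164} = 2 i \sqrt{63791}$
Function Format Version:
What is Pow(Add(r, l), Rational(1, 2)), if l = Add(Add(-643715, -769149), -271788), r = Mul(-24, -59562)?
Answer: Mul(2, I, Pow(63791, Rational(1, 2))) ≈ Mul(505.14, I)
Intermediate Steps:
r = 1429488
l = -1684652 (l = Add(-1412864, -271788) = -1684652)
Pow(Add(r, l), Rational(1, 2)) = Pow(Add(1429488, -1684652), Rational(1, 2)) = Pow(-255164, Rational(1, 2)) = Mul(2, I, Pow(63791, Rational(1, 2)))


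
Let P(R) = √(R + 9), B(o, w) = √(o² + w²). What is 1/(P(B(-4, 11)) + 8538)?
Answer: 1/(8538 + √(9 + √137)) ≈ 0.00011706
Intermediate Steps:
P(R) = √(9 + R)
1/(P(B(-4, 11)) + 8538) = 1/(√(9 + √((-4)² + 11²)) + 8538) = 1/(√(9 + √(16 + 121)) + 8538) = 1/(√(9 + √137) + 8538) = 1/(8538 + √(9 + √137))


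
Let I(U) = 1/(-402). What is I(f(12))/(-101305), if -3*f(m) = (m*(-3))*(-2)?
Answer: 1/40724610 ≈ 2.4555e-8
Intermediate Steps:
f(m) = -2*m (f(m) = -m*(-3)*(-2)/3 = -(-3*m)*(-2)/3 = -2*m)
I(U) = -1/402
I(f(12))/(-101305) = -1/402/(-101305) = -1/402*(-1/101305) = 1/40724610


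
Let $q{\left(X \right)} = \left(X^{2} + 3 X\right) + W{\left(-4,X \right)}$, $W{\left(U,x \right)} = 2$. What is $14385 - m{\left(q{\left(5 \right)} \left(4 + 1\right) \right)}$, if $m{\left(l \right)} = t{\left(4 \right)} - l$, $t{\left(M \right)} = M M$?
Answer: $14579$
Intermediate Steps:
$t{\left(M \right)} = M^{2}$
$q{\left(X \right)} = 2 + X^{2} + 3 X$ ($q{\left(X \right)} = \left(X^{2} + 3 X\right) + 2 = 2 + X^{2} + 3 X$)
$m{\left(l \right)} = 16 - l$ ($m{\left(l \right)} = 4^{2} - l = 16 - l$)
$14385 - m{\left(q{\left(5 \right)} \left(4 + 1\right) \right)} = 14385 - \left(16 - \left(2 + 5^{2} + 3 \cdot 5\right) \left(4 + 1\right)\right) = 14385 - \left(16 - \left(2 + 25 + 15\right) 5\right) = 14385 - \left(16 - 42 \cdot 5\right) = 14385 - \left(16 - 210\right) = 14385 - -194 = 14385 + 194 = 14579$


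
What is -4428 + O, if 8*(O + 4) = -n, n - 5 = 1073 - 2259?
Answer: -34275/8 ≈ -4284.4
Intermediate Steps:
n = -1181 (n = 5 + (1073 - 2259) = 5 - 1186 = -1181)
O = 1149/8 (O = -4 + (-1*(-1181))/8 = -4 + (1/8)*1181 = -4 + 1181/8 = 1149/8 ≈ 143.63)
-4428 + O = -4428 + 1149/8 = -34275/8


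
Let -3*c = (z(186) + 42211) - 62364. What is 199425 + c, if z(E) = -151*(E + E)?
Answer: 674600/3 ≈ 2.2487e+5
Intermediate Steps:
z(E) = -302*E
c = 76325/3 (c = -((-302*186 + 42211) - 62364)/3 = -((-56172 + 42211) - 62364)/3 = -(-13961 - 62364)/3 = -⅓*(-76325) = 76325/3 ≈ 25442.)
199425 + c = 199425 + 76325/3 = 674600/3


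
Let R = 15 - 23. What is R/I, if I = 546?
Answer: -4/273 ≈ -0.014652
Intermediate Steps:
R = -8
R/I = -8/546 = -8*1/546 = -4/273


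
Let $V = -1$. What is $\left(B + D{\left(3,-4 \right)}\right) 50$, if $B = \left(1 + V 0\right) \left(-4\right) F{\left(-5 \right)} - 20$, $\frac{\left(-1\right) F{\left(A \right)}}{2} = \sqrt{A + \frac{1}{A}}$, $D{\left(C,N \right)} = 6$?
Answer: $-700 + 80 i \sqrt{130} \approx -700.0 + 912.14 i$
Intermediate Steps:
$F{\left(A \right)} = - 2 \sqrt{A + \frac{1}{A}}$
$B = -20 + \frac{8 i \sqrt{130}}{5}$ ($B = \left(1 - 0\right) \left(-4\right) \left(- 2 \sqrt{-5 + \frac{1}{-5}}\right) - 20 = \left(1 + 0\right) \left(-4\right) \left(- 2 \sqrt{-5 - \frac{1}{5}}\right) - 20 = 1 \left(-4\right) \left(- 2 \sqrt{- \frac{26}{5}}\right) - 20 = - 4 \left(- 2 \frac{i \sqrt{130}}{5}\right) - 20 = - 4 \left(- \frac{2 i \sqrt{130}}{5}\right) - 20 = \frac{8 i \sqrt{130}}{5} - 20 = -20 + \frac{8 i \sqrt{130}}{5} \approx -20.0 + 18.243 i$)
$\left(B + D{\left(3,-4 \right)}\right) 50 = \left(\left(-20 + \frac{8 i \sqrt{130}}{5}\right) + 6\right) 50 = \left(-14 + \frac{8 i \sqrt{130}}{5}\right) 50 = -700 + 80 i \sqrt{130}$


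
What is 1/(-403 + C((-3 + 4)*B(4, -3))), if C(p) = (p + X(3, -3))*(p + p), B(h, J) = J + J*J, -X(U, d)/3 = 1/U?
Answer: -1/343 ≈ -0.0029155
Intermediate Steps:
X(U, d) = -3/U
B(h, J) = J + J²
C(p) = 2*p*(-1 + p) (C(p) = (p - 3/3)*(p + p) = (p - 3*⅓)*(2*p) = (p - 1)*(2*p) = (-1 + p)*(2*p) = 2*p*(-1 + p))
1/(-403 + C((-3 + 4)*B(4, -3))) = 1/(-403 + 2*((-3 + 4)*(-3*(1 - 3)))*(-1 + (-3 + 4)*(-3*(1 - 3)))) = 1/(-403 + 2*(1*(-3*(-2)))*(-1 + 1*(-3*(-2)))) = 1/(-403 + 2*(1*6)*(-1 + 1*6)) = 1/(-403 + 2*6*(-1 + 6)) = 1/(-403 + 2*6*5) = 1/(-403 + 60) = 1/(-343) = -1/343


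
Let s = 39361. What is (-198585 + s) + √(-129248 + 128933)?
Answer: -159224 + 3*I*√35 ≈ -1.5922e+5 + 17.748*I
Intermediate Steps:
(-198585 + s) + √(-129248 + 128933) = (-198585 + 39361) + √(-129248 + 128933) = -159224 + √(-315) = -159224 + 3*I*√35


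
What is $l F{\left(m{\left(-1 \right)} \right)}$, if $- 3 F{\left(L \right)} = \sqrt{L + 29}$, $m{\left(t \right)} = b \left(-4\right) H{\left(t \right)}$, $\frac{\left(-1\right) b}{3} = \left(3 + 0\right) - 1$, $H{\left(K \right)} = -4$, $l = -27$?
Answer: $9 i \sqrt{67} \approx 73.668 i$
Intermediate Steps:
$b = -6$ ($b = - 3 \left(\left(3 + 0\right) - 1\right) = - 3 \left(3 - 1\right) = \left(-3\right) 2 = -6$)
$m{\left(t \right)} = -96$ ($m{\left(t \right)} = \left(-6\right) \left(-4\right) \left(-4\right) = 24 \left(-4\right) = -96$)
$F{\left(L \right)} = - \frac{\sqrt{29 + L}}{3}$ ($F{\left(L \right)} = - \frac{\sqrt{L + 29}}{3} = - \frac{\sqrt{29 + L}}{3}$)
$l F{\left(m{\left(-1 \right)} \right)} = - 27 \left(- \frac{\sqrt{29 - 96}}{3}\right) = - 27 \left(- \frac{\sqrt{-67}}{3}\right) = - 27 \left(- \frac{i \sqrt{67}}{3}\right) = 9 i \sqrt{67}$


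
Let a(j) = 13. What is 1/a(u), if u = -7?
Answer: 1/13 ≈ 0.076923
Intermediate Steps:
1/a(u) = 1/13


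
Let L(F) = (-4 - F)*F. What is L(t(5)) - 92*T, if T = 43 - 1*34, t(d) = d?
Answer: -873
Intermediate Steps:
T = 9 (T = 43 - 34 = 9)
L(F) = F*(-4 - F)
L(t(5)) - 92*T = -1*5*(4 + 5) - 92*9 = -1*5*9 - 828 = -45 - 828 = -873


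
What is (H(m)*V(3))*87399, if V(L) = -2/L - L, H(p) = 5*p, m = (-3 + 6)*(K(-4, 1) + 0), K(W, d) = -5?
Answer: 24034725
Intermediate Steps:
m = -15 (m = (-3 + 6)*(-5 + 0) = 3*(-5) = -15)
V(L) = -L - 2/L
(H(m)*V(3))*87399 = ((5*(-15))*(-1*3 - 2/3))*87399 = -75*(-3 - 2*⅓)*87399 = -75*(-3 - ⅔)*87399 = -75*(-11/3)*87399 = 275*87399 = 24034725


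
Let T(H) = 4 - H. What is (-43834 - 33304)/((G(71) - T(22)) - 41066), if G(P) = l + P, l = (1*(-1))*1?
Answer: 38569/20489 ≈ 1.8824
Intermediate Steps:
l = -1 (l = -1*1 = -1)
G(P) = -1 + P
(-43834 - 33304)/((G(71) - T(22)) - 41066) = (-43834 - 33304)/(((-1 + 71) - (4 - 1*22)) - 41066) = -77138/((70 - (4 - 22)) - 41066) = -77138/((70 - 1*(-18)) - 41066) = -77138/((70 + 18) - 41066) = -77138/(88 - 41066) = -77138/(-40978) = -77138*(-1/40978) = 38569/20489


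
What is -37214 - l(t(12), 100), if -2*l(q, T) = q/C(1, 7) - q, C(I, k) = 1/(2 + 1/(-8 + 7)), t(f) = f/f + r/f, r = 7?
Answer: -37214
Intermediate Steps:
t(f) = 1 + 7/f (t(f) = f/f + 7/f = 1 + 7/f)
C(I, k) = 1 (C(I, k) = 1/(2 + 1/(-1)) = 1/(2 - 1) = 1/1 = 1)
l(q, T) = 0 (l(q, T) = -(q/1 - q)/2 = -(q*1 - q)/2 = -(q - q)/2 = -1/2*0 = 0)
-37214 - l(t(12), 100) = -37214 - 1*0 = -37214 + 0 = -37214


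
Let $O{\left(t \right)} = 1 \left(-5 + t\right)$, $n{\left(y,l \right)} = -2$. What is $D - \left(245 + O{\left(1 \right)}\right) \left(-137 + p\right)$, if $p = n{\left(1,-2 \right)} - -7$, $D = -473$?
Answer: $31339$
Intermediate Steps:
$O{\left(t \right)} = -5 + t$
$p = 5$ ($p = -2 - -7 = -2 + 7 = 5$)
$D - \left(245 + O{\left(1 \right)}\right) \left(-137 + p\right) = -473 - \left(245 + \left(-5 + 1\right)\right) \left(-137 + 5\right) = -473 - \left(245 - 4\right) \left(-132\right) = -473 - 241 \left(-132\right) = -473 - -31812 = -473 + 31812 = 31339$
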